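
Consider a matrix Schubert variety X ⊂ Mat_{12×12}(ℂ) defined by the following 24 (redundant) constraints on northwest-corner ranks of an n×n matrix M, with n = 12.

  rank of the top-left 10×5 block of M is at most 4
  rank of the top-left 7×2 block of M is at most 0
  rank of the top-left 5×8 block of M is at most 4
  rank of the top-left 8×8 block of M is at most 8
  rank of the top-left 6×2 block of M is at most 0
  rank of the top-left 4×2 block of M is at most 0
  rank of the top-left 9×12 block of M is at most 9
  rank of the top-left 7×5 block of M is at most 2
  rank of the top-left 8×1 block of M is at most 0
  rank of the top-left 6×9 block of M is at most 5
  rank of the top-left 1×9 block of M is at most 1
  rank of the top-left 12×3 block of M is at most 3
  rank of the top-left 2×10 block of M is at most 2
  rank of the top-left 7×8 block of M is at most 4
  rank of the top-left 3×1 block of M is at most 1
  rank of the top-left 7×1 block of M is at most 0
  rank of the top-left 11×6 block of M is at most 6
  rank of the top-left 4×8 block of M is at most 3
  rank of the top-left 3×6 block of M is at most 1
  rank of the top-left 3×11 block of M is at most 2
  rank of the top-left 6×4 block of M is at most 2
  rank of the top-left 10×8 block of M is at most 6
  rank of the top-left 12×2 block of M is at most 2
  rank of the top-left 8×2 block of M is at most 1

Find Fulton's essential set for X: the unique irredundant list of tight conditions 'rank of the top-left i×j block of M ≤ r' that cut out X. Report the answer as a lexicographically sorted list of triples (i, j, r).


The tightest implied rank at each (i,j), from the 24 conditions:

  i=1: 0  0  1  1  1  1  1  1  1  1  1  1
  i=2: 0  0  1  1  1  1  2  2  2  2  2  2
  i=3: 0  0  1  1  1  1  2  2  2  2  2  3
  i=4: 0  0  1  2  2  2  3  3  3  3  3  4
  i=5: 0  0  1  2  2  3  4  4  4  4  4  5
  i=6: 0  0  1  2  2  3  4  4  5  5  5  6
  i=7: 0  0  1  2  2  3  4  4  5  6  6  7
  i=8: 0  1  2  3  3  4  5  5  6  7  7  8
  i=9: 1  2  3  4  4  5  6  6  7  8  8  9
  i=10: 1  2  3  4  4  5  6  6  7  8  9  10
  i=11: 1  2  3  4  5  6  7  7  8  9  10  11
  i=12: 1  2  3  4  5  6  7  8  9  10  11  12

second differences of R give the permutation w = (3, 7, 12, 4, 6, 9, 10, 2, 1, 11, 5, 8).

D(w) has 32 cells with 8 SE-corners; essential set:

[(3, 6, 1), (3, 11, 2), (7, 2, 0), (7, 5, 2), (7, 8, 4), (8, 1, 0), (10, 5, 4), (10, 8, 6)]


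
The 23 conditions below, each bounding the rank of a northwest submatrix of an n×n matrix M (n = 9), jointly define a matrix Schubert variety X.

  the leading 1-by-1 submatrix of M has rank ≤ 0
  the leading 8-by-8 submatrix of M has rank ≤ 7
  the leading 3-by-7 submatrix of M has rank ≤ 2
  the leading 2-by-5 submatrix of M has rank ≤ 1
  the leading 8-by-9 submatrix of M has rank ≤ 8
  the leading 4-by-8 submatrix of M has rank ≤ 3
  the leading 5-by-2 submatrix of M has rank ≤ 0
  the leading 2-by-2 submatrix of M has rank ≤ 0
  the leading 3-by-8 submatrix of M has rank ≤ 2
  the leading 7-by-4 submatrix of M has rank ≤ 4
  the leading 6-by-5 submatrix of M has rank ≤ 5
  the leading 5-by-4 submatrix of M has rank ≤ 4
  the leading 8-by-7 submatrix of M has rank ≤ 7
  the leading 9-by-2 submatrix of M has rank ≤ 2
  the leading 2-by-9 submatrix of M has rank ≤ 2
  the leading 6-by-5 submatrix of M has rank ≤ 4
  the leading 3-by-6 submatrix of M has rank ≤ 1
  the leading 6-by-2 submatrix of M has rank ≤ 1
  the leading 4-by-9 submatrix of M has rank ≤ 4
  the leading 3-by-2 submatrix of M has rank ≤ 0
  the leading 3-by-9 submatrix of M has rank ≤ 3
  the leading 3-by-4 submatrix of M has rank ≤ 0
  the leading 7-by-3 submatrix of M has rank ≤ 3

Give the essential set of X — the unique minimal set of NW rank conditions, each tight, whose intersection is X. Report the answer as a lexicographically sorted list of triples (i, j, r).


The tightest implied rank at each (i,j), from the 23 conditions:

  i=1: 0 | 0 | 0 | 0 | 1 | 1 | 1 | 1 | 1
  i=2: 0 | 0 | 0 | 0 | 1 | 1 | 2 | 2 | 2
  i=3: 0 | 0 | 0 | 0 | 1 | 1 | 2 | 2 | 3
  i=4: 0 | 0 | 1 | 1 | 2 | 2 | 3 | 3 | 4
  i=5: 0 | 0 | 1 | 2 | 3 | 3 | 4 | 4 | 5
  i=6: 1 | 1 | 2 | 3 | 4 | 4 | 5 | 5 | 6
  i=7: 1 | 2 | 3 | 4 | 5 | 5 | 6 | 6 | 7
  i=8: 1 | 2 | 3 | 4 | 5 | 6 | 7 | 7 | 8
  i=9: 1 | 2 | 3 | 4 | 5 | 6 | 7 | 8 | 9

reading off 1-entries of Δ²R: w = (5, 7, 9, 3, 4, 1, 2, 6, 8).

4 SE-corners of the 19-cell Rothe diagram give Ess(w):

[(3, 4, 0), (3, 6, 1), (3, 8, 2), (5, 2, 0)]


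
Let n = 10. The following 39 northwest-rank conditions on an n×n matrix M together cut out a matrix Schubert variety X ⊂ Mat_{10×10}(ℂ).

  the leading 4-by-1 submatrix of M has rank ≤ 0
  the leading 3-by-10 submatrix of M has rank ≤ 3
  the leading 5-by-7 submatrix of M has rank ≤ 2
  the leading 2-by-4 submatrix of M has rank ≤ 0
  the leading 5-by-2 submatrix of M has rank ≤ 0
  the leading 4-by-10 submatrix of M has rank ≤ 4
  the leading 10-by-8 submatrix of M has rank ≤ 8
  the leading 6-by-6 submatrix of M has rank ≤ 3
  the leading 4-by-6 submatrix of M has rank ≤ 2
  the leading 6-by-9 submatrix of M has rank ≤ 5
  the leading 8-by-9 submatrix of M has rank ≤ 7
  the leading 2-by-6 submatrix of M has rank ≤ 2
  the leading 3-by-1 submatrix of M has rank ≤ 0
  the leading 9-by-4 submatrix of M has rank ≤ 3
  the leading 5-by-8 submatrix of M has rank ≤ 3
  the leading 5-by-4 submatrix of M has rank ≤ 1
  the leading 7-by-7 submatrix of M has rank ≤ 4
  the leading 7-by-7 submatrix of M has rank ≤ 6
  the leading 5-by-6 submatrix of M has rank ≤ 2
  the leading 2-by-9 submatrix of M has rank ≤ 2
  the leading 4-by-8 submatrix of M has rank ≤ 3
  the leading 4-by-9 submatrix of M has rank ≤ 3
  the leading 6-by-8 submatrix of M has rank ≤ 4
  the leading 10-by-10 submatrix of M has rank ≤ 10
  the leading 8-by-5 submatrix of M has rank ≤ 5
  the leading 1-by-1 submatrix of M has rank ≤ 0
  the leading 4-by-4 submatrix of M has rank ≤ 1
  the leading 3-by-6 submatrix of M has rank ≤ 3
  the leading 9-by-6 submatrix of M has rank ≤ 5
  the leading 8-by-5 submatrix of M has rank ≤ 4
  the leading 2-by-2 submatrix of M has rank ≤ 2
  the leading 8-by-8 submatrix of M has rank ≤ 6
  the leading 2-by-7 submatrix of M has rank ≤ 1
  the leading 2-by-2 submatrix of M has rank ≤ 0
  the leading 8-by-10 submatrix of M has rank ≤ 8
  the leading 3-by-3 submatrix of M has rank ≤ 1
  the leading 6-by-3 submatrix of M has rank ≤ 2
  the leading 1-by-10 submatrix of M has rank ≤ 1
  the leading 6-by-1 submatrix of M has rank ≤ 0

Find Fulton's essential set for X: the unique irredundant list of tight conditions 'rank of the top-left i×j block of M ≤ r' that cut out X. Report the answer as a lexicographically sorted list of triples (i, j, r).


Computing R[i][j] = min implied NW-rank bound (n=10, 39 conditions):

  row 1: 0, 0, 0, 0, 1, 1, 1, 1, 1, 1
  row 2: 0, 0, 0, 0, 1, 1, 1, 2, 2, 2
  row 3: 0, 0, 1, 1, 2, 2, 2, 3, 3, 3
  row 4: 0, 0, 1, 1, 2, 2, 2, 3, 3, 4
  row 5: 0, 0, 1, 1, 2, 2, 2, 3, 4, 5
  row 6: 0, 1, 2, 2, 3, 3, 3, 4, 5, 6
  row 7: 1, 2, 3, 3, 4, 4, 4, 5, 6, 7
  row 8: 1, 2, 3, 3, 4, 5, 5, 6, 7, 8
  row 9: 1, 2, 3, 3, 4, 5, 6, 7, 8, 9
  row 10: 1, 2, 3, 4, 5, 6, 7, 8, 9, 10

so w = (5, 8, 3, 10, 9, 2, 1, 6, 7, 4).

Rothe diagram D(w) (26 cells), 8 SE-corners (essential conditions):

[(2, 4, 0), (2, 7, 1), (4, 9, 3), (5, 2, 0), (5, 4, 1), (5, 7, 2), (6, 1, 0), (9, 4, 3)]


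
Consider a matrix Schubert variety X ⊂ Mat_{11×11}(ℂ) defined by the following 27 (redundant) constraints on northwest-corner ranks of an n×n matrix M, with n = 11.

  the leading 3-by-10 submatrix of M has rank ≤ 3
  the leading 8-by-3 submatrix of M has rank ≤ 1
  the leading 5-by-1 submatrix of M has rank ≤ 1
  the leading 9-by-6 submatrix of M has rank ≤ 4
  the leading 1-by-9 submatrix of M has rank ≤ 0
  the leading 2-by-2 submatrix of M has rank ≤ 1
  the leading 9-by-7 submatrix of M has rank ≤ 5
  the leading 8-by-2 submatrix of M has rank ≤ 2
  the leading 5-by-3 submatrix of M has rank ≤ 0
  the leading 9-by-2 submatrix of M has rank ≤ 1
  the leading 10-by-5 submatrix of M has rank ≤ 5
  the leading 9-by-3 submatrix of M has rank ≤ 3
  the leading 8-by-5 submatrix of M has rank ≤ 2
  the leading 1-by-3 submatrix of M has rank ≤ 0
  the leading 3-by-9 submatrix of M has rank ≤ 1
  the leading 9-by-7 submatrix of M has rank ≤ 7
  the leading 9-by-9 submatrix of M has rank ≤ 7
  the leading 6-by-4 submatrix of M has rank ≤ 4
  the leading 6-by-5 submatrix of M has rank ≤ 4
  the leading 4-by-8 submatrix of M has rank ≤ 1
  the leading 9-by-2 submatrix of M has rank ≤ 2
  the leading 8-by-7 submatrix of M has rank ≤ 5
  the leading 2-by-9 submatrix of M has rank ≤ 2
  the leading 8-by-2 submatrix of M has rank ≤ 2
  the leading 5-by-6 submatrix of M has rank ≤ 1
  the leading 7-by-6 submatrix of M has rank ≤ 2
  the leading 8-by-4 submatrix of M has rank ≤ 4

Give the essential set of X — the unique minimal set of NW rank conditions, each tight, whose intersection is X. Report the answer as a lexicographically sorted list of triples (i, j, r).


Recovering R(i,j) via the rank-extension bound from the 27 conditions:

  0 | 0 | 0 | 0 | 0 | 0 | 0 | 0 | 0 | 1 | 1
  0 | 0 | 0 | 1 | 1 | 1 | 1 | 1 | 1 | 2 | 2
  0 | 0 | 0 | 1 | 1 | 1 | 1 | 1 | 1 | 2 | 3
  0 | 0 | 0 | 1 | 1 | 1 | 1 | 1 | 2 | 3 | 4
  0 | 0 | 0 | 1 | 1 | 1 | 2 | 2 | 3 | 4 | 5
  1 | 1 | 1 | 2 | 2 | 2 | 3 | 3 | 4 | 5 | 6
  1 | 1 | 1 | 2 | 2 | 2 | 3 | 4 | 5 | 6 | 7
  1 | 1 | 1 | 2 | 2 | 3 | 4 | 5 | 6 | 7 | 8
  1 | 1 | 2 | 3 | 3 | 4 | 5 | 6 | 7 | 8 | 9
  1 | 2 | 3 | 4 | 4 | 5 | 6 | 7 | 8 | 9 | 10
  1 | 2 | 3 | 4 | 5 | 6 | 7 | 8 | 9 | 10 | 11

second differences of R give the permutation w = (10, 4, 11, 9, 7, 1, 8, 6, 3, 2, 5).

D(w) has 40 cells with 9 SE-corners; essential set:

[(1, 9, 0), (3, 9, 1), (4, 8, 1), (5, 3, 0), (5, 6, 1), (7, 6, 2), (8, 3, 1), (8, 5, 2), (9, 2, 1)]


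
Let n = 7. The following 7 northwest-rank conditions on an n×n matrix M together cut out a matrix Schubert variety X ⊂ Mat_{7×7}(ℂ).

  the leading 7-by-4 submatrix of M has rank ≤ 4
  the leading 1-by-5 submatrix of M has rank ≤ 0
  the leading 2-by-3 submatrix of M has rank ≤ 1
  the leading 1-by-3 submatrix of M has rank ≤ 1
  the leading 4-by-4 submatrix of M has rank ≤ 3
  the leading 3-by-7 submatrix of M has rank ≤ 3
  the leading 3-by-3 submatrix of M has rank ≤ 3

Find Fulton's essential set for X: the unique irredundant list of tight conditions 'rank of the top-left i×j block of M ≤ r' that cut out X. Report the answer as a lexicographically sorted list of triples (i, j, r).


Rank table r_w(7×7) implied by the 7 constraints:

  row 1: 0 0 0 0 0 1 1
  row 2: 1 1 1 1 1 2 2
  row 3: 1 2 2 2 2 3 3
  row 4: 1 2 3 3 3 4 4
  row 5: 1 2 3 4 4 5 5
  row 6: 1 2 3 4 5 6 6
  row 7: 1 2 3 4 5 6 7

giving w = (6, 1, 2, 3, 4, 5, 7) via Δ²R.

Rothe diagram D(w) (5 cells), 1 SE-corner (essential condition):

[(1, 5, 0)]


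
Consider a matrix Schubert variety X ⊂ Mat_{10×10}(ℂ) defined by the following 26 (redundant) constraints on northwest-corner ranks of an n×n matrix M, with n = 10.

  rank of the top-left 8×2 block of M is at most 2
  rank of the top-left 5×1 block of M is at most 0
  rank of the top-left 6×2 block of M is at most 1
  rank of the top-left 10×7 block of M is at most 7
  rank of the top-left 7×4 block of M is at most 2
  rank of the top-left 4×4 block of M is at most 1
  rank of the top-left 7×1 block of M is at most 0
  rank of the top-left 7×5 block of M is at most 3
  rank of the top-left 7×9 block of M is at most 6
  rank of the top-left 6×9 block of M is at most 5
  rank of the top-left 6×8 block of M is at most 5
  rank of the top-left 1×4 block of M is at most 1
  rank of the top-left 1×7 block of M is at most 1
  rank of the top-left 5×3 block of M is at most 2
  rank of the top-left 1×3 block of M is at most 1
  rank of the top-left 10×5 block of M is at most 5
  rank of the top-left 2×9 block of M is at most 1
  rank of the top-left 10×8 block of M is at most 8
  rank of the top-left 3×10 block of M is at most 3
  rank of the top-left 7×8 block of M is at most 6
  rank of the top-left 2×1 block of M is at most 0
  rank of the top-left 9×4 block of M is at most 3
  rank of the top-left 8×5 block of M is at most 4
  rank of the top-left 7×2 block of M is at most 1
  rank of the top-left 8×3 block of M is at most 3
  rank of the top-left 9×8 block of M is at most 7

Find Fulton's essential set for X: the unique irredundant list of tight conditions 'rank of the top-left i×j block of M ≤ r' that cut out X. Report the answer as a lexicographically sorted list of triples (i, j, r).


Reconstructing r_w from the 26 given conditions:

  R[1]: 0 | 1 | 1 | 1 | 1 | 1 | 1 | 1 | 1 | 1
  R[2]: 0 | 1 | 1 | 1 | 1 | 1 | 1 | 1 | 1 | 2
  R[3]: 0 | 1 | 1 | 1 | 2 | 2 | 2 | 2 | 2 | 3
  R[4]: 0 | 1 | 1 | 1 | 2 | 3 | 3 | 3 | 3 | 4
  R[5]: 0 | 1 | 2 | 2 | 3 | 4 | 4 | 4 | 4 | 5
  R[6]: 0 | 1 | 2 | 2 | 3 | 4 | 5 | 5 | 5 | 6
  R[7]: 0 | 1 | 2 | 2 | 3 | 4 | 5 | 6 | 6 | 7
  R[8]: 1 | 2 | 3 | 3 | 4 | 5 | 6 | 7 | 7 | 8
  R[9]: 1 | 2 | 3 | 3 | 4 | 5 | 6 | 7 | 8 | 9
  R[10]: 1 | 2 | 3 | 4 | 5 | 6 | 7 | 8 | 9 | 10

reading off 1-entries of Δ²R: w = (2, 10, 5, 6, 3, 7, 8, 1, 9, 4).

Fulton essential set (5 of the 21 Rothe cells):

[(2, 9, 1), (4, 4, 1), (7, 1, 0), (7, 4, 2), (9, 4, 3)]


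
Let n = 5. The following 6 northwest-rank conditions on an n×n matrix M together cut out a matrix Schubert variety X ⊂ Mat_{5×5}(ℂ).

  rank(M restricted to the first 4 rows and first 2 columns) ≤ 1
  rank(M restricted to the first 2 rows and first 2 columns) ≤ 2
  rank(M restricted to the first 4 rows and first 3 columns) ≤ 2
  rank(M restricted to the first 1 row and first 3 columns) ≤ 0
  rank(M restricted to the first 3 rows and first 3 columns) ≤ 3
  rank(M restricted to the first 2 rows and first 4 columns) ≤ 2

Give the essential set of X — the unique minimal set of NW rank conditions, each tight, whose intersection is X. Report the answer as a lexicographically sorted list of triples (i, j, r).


The tightest implied rank at each (i,j), from the 6 conditions:

  R[1]: 0 | 0 | 0 | 1 | 1
  R[2]: 1 | 1 | 1 | 2 | 2
  R[3]: 1 | 1 | 2 | 3 | 3
  R[4]: 1 | 1 | 2 | 3 | 4
  R[5]: 1 | 2 | 3 | 4 | 5

reading off 1-entries of Δ²R: w = (4, 1, 3, 5, 2).

2 SE-corners of the 5-cell Rothe diagram give Ess(w):

[(1, 3, 0), (4, 2, 1)]


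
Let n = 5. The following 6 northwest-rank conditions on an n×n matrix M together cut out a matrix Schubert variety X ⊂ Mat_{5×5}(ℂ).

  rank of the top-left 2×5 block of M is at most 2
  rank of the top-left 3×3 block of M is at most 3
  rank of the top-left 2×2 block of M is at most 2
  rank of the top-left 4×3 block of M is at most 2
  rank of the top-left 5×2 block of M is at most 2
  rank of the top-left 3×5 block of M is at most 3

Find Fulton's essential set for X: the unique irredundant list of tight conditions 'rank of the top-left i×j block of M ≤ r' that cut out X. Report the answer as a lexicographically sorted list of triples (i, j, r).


The tightest implied rank at each (i,j), from the 6 conditions:

  row 1: 1 | 1 | 1 | 1 | 1
  row 2: 1 | 2 | 2 | 2 | 2
  row 3: 1 | 2 | 2 | 3 | 3
  row 4: 1 | 2 | 2 | 3 | 4
  row 5: 1 | 2 | 3 | 4 | 5

hence w(1..5) = (1, 2, 4, 5, 3).

ℓ(w)=2; the 1 essential cell (i,j,r):

[(4, 3, 2)]


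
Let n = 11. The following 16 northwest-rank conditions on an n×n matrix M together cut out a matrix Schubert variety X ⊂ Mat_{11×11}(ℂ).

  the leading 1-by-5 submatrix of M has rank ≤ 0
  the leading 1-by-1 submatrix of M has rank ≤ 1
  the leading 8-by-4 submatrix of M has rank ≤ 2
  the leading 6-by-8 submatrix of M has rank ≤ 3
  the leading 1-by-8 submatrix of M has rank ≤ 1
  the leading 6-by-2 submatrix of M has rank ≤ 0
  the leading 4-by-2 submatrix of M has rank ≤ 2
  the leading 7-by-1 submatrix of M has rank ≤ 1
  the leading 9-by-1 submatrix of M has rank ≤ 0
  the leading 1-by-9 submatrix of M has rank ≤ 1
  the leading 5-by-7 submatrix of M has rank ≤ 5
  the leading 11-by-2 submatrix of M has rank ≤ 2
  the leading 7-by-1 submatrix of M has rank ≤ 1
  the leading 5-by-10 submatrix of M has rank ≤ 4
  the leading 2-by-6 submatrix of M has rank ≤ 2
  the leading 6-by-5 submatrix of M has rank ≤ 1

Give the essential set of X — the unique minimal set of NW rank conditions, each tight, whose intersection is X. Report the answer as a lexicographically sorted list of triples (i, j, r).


Recovering R(i,j) via the rank-extension bound from the 16 conditions:

  0  0  0  0  0  1  1  1  1  1  1
  0  0  1  1  1  2  2  2  2  2  2
  0  0  1  1  1  2  3  3  3  3  3
  0  0  1  1  1  2  3  3  4  4  4
  0  0  1  1  1  2  3  3  4  4  5
  0  0  1  1  1  2  3  3  4  5  6
  0  1  2  2  2  3  4  4  5  6  7
  0  1  2  2  3  4  5  5  6  7  8
  0  1  2  3  4  5  6  6  7  8  9
  1  2  3  4  5  6  7  7  8  9  10
  1  2  3  4  5  6  7  8  9  10  11

second differences of R give the permutation w = (6, 3, 7, 9, 11, 10, 2, 5, 4, 1, 8).

D(w) has 31 cells with 7 SE-corners; essential set:

[(1, 5, 0), (5, 10, 4), (6, 2, 0), (6, 5, 1), (6, 8, 3), (8, 4, 2), (9, 1, 0)]


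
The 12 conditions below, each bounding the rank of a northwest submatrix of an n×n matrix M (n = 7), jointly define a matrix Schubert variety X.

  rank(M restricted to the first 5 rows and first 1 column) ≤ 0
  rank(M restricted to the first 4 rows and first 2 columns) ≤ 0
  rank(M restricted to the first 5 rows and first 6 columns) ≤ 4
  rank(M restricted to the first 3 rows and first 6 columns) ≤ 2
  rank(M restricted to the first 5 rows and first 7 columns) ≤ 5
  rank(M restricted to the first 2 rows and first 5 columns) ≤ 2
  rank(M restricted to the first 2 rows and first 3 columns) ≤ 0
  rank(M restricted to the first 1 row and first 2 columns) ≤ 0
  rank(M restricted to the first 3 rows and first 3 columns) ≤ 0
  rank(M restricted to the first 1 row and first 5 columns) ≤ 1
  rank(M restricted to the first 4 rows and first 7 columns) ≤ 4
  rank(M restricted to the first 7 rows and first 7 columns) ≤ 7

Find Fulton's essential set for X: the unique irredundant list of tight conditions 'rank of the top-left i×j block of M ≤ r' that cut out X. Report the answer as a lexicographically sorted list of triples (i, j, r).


Reconstructing r_w from the 12 given conditions:

  R[1]: 0 0 0 1 1 1 1
  R[2]: 0 0 0 1 2 2 2
  R[3]: 0 0 0 1 2 2 3
  R[4]: 0 0 1 2 3 3 4
  R[5]: 0 1 2 3 4 4 5
  R[6]: 1 2 3 4 5 5 6
  R[7]: 1 2 3 4 5 6 7

the unique w with this rank table is (4, 5, 7, 3, 2, 1, 6).

Rothe diagram D(w) (13 cells), 4 SE-corners (essential conditions):

[(3, 3, 0), (3, 6, 2), (4, 2, 0), (5, 1, 0)]


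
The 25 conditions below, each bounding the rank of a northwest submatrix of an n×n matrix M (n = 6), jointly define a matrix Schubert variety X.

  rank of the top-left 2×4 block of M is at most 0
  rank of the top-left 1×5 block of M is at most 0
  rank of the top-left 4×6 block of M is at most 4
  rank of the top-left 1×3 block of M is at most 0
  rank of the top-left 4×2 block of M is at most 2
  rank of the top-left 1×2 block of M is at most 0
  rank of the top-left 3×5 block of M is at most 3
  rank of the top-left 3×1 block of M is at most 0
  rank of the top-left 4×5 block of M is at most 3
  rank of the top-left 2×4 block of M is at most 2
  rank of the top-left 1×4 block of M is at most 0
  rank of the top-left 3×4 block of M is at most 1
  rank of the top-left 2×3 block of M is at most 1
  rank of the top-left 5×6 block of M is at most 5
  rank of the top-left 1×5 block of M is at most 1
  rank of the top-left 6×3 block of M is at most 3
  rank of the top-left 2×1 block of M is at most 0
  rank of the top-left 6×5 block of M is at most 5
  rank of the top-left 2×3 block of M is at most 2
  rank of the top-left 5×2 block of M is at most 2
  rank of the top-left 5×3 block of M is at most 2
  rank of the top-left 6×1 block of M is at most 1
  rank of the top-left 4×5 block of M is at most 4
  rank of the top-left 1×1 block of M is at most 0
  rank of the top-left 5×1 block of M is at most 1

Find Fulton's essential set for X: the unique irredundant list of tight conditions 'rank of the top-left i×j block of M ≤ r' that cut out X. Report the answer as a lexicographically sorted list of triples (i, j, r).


Recovering R(i,j) via the rank-extension bound from the 25 conditions:

  i=1: 0 0 0 0 0 1
  i=2: 0 0 0 0 1 2
  i=3: 0 1 1 1 2 3
  i=4: 1 2 2 2 3 4
  i=5: 1 2 2 3 4 5
  i=6: 1 2 3 4 5 6

the unique w with this rank table is (6, 5, 2, 1, 4, 3).

D(w) has 11 cells with 4 SE-corners; essential set:

[(1, 5, 0), (2, 4, 0), (3, 1, 0), (5, 3, 2)]


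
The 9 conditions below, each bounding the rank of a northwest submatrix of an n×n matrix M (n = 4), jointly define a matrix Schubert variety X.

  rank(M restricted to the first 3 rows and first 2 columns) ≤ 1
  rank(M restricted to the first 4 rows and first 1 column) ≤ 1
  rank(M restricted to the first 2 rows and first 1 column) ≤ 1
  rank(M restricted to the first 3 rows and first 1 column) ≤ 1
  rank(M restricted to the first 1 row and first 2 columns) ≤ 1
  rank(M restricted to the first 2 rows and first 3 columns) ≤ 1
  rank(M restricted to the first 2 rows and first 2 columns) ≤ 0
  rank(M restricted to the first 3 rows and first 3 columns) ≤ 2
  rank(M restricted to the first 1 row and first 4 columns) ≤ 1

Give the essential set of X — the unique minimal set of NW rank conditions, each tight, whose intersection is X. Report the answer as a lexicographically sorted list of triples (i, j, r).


Recovering R(i,j) via the rank-extension bound from the 9 conditions:

  row 1: 0  0  1  1
  row 2: 0  0  1  2
  row 3: 1  1  2  3
  row 4: 1  2  3  4

reading off 1-entries of Δ²R: w = (3, 4, 1, 2).

D(w) has 4 cells with 1 SE-corner; essential set:

[(2, 2, 0)]


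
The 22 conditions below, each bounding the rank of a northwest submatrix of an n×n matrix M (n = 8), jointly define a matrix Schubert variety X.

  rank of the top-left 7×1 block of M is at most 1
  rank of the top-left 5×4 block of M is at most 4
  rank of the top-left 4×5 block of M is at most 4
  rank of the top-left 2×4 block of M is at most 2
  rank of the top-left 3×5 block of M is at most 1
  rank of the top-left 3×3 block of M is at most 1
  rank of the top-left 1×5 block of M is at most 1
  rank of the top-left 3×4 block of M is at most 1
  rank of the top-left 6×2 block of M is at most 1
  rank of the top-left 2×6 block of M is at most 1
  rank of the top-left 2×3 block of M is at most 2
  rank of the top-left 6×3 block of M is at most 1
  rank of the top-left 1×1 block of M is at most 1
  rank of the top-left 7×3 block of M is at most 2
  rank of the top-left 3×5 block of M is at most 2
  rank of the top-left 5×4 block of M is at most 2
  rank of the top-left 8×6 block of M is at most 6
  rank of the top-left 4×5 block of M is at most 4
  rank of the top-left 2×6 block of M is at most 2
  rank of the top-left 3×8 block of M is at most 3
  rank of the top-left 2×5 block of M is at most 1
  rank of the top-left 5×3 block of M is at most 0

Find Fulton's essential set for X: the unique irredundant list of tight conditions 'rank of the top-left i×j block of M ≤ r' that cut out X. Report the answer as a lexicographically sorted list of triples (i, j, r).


The tightest implied rank at each (i,j), from the 22 conditions:

  row 1: 0 0 0 1 1 1 1 1
  row 2: 0 0 0 1 1 1 2 2
  row 3: 0 0 0 1 1 2 3 3
  row 4: 0 0 0 1 2 3 4 4
  row 5: 0 0 0 1 2 3 4 5
  row 6: 1 1 1 2 3 4 5 6
  row 7: 1 2 2 3 4 5 6 7
  row 8: 1 2 3 4 5 6 7 8

reading off 1-entries of Δ²R: w = (4, 7, 6, 5, 8, 1, 2, 3).

D(w) has 18 cells with 3 SE-corners; essential set:

[(2, 6, 1), (3, 5, 1), (5, 3, 0)]


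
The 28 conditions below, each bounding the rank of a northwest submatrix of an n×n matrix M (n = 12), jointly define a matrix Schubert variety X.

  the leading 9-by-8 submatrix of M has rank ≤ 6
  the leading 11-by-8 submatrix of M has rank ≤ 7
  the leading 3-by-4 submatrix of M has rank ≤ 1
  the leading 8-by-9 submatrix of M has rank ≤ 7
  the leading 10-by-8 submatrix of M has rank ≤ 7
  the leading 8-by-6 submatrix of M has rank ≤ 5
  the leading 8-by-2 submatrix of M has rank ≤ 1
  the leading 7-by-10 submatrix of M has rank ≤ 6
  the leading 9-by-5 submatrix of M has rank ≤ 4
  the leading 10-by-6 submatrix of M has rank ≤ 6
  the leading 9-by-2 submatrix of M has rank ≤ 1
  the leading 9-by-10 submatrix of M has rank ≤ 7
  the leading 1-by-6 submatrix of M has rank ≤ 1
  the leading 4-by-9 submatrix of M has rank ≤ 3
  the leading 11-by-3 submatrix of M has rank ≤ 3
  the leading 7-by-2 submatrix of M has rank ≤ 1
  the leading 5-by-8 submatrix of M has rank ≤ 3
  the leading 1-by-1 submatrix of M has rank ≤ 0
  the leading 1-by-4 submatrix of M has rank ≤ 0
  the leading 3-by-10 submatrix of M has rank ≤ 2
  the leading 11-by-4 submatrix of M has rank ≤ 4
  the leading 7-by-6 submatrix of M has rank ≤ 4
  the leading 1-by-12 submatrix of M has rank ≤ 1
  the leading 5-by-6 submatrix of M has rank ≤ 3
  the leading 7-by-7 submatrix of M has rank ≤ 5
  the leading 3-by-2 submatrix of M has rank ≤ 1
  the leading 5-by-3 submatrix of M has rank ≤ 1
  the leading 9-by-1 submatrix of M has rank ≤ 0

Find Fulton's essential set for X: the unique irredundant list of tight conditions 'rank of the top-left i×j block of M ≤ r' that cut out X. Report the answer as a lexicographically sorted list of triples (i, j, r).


Propagating the 28 rank bounds to every northwest block:

  R[1]: 0 | 0 | 0 | 0 | 1 | 1 | 1 | 1 | 1 | 1 | 1 | 1
  R[2]: 0 | 1 | 1 | 1 | 2 | 2 | 2 | 2 | 2 | 2 | 2 | 2
  R[3]: 0 | 1 | 1 | 1 | 2 | 2 | 2 | 2 | 2 | 2 | 3 | 3
  R[4]: 0 | 1 | 1 | 2 | 3 | 3 | 3 | 3 | 3 | 3 | 4 | 4
  R[5]: 0 | 1 | 1 | 2 | 3 | 3 | 3 | 3 | 4 | 4 | 5 | 5
  R[6]: 0 | 1 | 2 | 3 | 4 | 4 | 4 | 4 | 5 | 5 | 6 | 6
  R[7]: 0 | 1 | 2 | 3 | 4 | 4 | 5 | 5 | 6 | 6 | 7 | 7
  R[8]: 0 | 1 | 2 | 3 | 4 | 5 | 6 | 6 | 7 | 7 | 8 | 8
  R[9]: 0 | 1 | 2 | 3 | 4 | 5 | 6 | 6 | 7 | 7 | 8 | 9
  R[10]: 1 | 2 | 3 | 4 | 5 | 6 | 7 | 7 | 8 | 8 | 9 | 10
  R[11]: 1 | 2 | 3 | 4 | 5 | 6 | 7 | 7 | 8 | 9 | 10 | 11
  R[12]: 1 | 2 | 3 | 4 | 5 | 6 | 7 | 8 | 9 | 10 | 11 | 12

so w = (5, 2, 11, 4, 9, 3, 7, 6, 12, 1, 10, 8).

D(w) has 28 cells with 10 SE-corners; essential set:

[(1, 4, 0), (3, 4, 1), (3, 10, 2), (5, 3, 1), (5, 8, 3), (7, 6, 4), (9, 1, 0), (9, 8, 6), (9, 10, 7), (11, 8, 7)]


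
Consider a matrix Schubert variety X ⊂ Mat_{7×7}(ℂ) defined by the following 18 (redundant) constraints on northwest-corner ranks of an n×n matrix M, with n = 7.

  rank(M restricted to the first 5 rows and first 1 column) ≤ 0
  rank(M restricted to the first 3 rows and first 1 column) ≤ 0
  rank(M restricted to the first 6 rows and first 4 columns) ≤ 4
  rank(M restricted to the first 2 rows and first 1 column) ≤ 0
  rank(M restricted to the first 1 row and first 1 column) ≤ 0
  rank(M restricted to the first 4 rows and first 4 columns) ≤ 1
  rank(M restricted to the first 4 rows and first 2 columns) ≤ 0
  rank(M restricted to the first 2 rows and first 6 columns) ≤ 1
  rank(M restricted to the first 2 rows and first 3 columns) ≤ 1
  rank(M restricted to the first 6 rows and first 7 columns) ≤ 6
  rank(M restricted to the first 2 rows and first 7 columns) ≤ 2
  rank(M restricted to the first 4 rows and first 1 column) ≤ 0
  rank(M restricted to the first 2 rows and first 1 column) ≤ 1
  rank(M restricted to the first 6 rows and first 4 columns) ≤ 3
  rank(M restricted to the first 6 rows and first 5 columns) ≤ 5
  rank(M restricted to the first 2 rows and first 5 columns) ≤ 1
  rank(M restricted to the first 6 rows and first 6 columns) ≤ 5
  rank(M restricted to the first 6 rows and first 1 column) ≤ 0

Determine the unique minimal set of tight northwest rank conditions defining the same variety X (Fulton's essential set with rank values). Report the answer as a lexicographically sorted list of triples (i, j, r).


Propagating the 18 rank bounds to every northwest block:

  i=1: 0  0  1  1  1  1  1
  i=2: 0  0  1  1  1  1  2
  i=3: 0  0  1  1  2  2  3
  i=4: 0  0  1  1  2  3  4
  i=5: 0  1  2  2  3  4  5
  i=6: 0  1  2  3  4  5  6
  i=7: 1  2  3  4  5  6  7

the unique w with this rank table is (3, 7, 5, 6, 2, 4, 1).

4 SE-corners of the 15-cell Rothe diagram give Ess(w):

[(2, 6, 1), (4, 2, 0), (4, 4, 1), (6, 1, 0)]


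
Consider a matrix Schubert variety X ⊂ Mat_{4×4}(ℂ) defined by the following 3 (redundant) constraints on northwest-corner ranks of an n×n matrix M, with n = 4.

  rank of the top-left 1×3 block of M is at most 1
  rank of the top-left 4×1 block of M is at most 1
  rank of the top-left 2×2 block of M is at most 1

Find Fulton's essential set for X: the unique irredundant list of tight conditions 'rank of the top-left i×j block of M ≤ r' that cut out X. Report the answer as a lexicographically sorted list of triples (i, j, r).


Recovering R(i,j) via the rank-extension bound from the 3 conditions:

  1 | 1 | 1 | 1
  1 | 1 | 2 | 2
  1 | 2 | 3 | 3
  1 | 2 | 3 | 4

second differences of R give the permutation w = (1, 3, 2, 4).

|D(w)|=1, |Ess(w)|=1:

[(2, 2, 1)]


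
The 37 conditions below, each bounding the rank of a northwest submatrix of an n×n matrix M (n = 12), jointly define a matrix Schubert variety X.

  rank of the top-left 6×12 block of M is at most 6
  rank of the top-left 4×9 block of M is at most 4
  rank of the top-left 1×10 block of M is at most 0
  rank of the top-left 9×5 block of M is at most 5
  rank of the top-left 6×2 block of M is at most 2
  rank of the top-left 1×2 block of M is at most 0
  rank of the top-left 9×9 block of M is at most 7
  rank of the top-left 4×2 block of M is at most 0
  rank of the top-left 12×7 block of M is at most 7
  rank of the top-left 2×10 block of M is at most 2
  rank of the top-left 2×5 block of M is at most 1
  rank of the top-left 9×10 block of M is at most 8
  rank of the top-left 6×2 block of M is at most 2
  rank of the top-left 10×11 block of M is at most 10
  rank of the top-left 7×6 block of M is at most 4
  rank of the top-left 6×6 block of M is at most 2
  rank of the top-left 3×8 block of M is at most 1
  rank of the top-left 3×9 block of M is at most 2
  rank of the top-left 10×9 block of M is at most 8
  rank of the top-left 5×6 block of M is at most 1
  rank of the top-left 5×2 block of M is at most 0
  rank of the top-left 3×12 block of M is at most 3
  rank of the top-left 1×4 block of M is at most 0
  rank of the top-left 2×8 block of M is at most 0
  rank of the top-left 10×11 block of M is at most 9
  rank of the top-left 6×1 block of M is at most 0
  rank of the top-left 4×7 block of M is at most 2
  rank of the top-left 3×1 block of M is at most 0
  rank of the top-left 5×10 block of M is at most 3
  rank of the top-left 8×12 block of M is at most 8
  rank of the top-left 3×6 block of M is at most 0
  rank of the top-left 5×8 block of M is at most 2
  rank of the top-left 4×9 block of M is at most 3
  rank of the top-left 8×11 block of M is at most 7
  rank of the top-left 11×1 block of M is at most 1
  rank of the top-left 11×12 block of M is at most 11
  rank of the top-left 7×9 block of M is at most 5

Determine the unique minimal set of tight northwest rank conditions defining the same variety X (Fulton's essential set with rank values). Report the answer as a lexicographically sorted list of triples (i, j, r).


Reconstructing r_w from the 37 given conditions:

  R[1]: 0 | 0 | 0 | 0 | 0 | 0 | 0 | 0 | 0 | 0 | 1 | 1
  R[2]: 0 | 0 | 0 | 0 | 0 | 0 | 0 | 0 | 1 | 1 | 2 | 2
  R[3]: 0 | 0 | 0 | 0 | 0 | 0 | 1 | 1 | 2 | 2 | 3 | 3
  R[4]: 0 | 0 | 1 | 1 | 1 | 1 | 2 | 2 | 3 | 3 | 4 | 4
  R[5]: 0 | 0 | 1 | 1 | 1 | 1 | 2 | 2 | 3 | 3 | 4 | 5
  R[6]: 0 | 1 | 2 | 2 | 2 | 2 | 3 | 3 | 4 | 4 | 5 | 6
  R[7]: 1 | 2 | 3 | 3 | 3 | 3 | 4 | 4 | 5 | 5 | 6 | 7
  R[8]: 1 | 2 | 3 | 4 | 4 | 4 | 5 | 5 | 6 | 6 | 7 | 8
  R[9]: 1 | 2 | 3 | 4 | 5 | 5 | 6 | 6 | 7 | 7 | 8 | 9
  R[10]: 1 | 2 | 3 | 4 | 5 | 6 | 7 | 7 | 8 | 8 | 9 | 10
  R[11]: 1 | 2 | 3 | 4 | 5 | 6 | 7 | 8 | 9 | 9 | 10 | 11
  R[12]: 1 | 2 | 3 | 4 | 5 | 6 | 7 | 8 | 9 | 10 | 11 | 12

giving w = (11, 9, 7, 3, 12, 2, 1, 4, 5, 6, 8, 10) via Δ²R.

ℓ(w)=34; the 8 essential cells (i,j,r):

[(1, 10, 0), (2, 8, 0), (3, 6, 0), (5, 2, 0), (5, 6, 1), (5, 8, 2), (5, 10, 3), (6, 1, 0)]


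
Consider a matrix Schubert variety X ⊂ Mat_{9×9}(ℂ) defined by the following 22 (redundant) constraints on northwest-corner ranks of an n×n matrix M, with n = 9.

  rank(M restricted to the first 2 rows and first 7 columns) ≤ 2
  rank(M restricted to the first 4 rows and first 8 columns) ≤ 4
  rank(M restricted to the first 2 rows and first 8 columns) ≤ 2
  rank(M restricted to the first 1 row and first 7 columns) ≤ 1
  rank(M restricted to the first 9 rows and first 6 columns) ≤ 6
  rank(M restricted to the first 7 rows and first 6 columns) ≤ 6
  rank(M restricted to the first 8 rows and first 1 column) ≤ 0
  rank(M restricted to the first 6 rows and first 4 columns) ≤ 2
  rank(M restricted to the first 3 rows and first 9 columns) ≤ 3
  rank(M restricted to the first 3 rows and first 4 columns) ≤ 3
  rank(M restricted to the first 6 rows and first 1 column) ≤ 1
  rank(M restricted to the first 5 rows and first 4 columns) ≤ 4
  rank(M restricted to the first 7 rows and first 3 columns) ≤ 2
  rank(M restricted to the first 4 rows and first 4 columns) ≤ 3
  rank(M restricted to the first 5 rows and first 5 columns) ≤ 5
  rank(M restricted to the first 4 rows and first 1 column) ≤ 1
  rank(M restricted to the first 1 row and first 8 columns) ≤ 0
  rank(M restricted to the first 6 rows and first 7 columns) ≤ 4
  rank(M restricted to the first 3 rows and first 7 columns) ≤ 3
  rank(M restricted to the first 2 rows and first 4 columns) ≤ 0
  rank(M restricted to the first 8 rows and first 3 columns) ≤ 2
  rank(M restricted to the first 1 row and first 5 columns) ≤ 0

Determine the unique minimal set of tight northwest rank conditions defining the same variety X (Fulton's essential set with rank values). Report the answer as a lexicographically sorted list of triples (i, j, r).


Recovering R(i,j) via the rank-extension bound from the 22 conditions:

  0, 0, 0, 0, 0, 0, 0, 0, 1
  0, 0, 0, 0, 1, 1, 1, 1, 2
  0, 1, 1, 1, 2, 2, 2, 2, 3
  0, 1, 2, 2, 3, 3, 3, 3, 4
  0, 1, 2, 2, 3, 4, 4, 4, 5
  0, 1, 2, 2, 3, 4, 4, 5, 6
  0, 1, 2, 3, 4, 5, 5, 6, 7
  0, 1, 2, 3, 4, 5, 6, 7, 8
  1, 2, 3, 4, 5, 6, 7, 8, 9

giving w = (9, 5, 2, 3, 6, 8, 4, 7, 1) via Δ²R.

ℓ(w)=21; the 5 essential cells (i,j,r):

[(1, 8, 0), (2, 4, 0), (6, 4, 2), (6, 7, 4), (8, 1, 0)]


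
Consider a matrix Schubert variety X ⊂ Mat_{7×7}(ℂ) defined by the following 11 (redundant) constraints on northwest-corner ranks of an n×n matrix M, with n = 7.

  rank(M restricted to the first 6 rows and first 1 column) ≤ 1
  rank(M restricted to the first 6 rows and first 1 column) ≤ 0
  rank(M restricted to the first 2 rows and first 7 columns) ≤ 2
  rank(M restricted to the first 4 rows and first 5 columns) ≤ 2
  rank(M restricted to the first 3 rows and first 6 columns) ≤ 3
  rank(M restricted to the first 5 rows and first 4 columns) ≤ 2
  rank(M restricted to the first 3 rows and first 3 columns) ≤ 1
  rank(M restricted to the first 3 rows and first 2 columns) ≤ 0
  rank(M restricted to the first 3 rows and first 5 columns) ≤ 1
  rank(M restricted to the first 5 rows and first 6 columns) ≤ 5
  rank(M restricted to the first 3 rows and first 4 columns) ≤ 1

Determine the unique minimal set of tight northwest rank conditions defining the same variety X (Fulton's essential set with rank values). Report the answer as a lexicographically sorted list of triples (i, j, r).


Propagating the 11 rank bounds to every northwest block:

  0 | 0 | 1 | 1 | 1 | 1 | 1
  0 | 0 | 1 | 1 | 1 | 2 | 2
  0 | 0 | 1 | 1 | 1 | 2 | 3
  0 | 1 | 2 | 2 | 2 | 3 | 4
  0 | 1 | 2 | 2 | 3 | 4 | 5
  0 | 1 | 2 | 3 | 4 | 5 | 6
  1 | 2 | 3 | 4 | 5 | 6 | 7

hence w(1..7) = (3, 6, 7, 2, 5, 4, 1).

4 SE-corners of the 14-cell Rothe diagram give Ess(w):

[(3, 2, 0), (3, 5, 1), (5, 4, 2), (6, 1, 0)]


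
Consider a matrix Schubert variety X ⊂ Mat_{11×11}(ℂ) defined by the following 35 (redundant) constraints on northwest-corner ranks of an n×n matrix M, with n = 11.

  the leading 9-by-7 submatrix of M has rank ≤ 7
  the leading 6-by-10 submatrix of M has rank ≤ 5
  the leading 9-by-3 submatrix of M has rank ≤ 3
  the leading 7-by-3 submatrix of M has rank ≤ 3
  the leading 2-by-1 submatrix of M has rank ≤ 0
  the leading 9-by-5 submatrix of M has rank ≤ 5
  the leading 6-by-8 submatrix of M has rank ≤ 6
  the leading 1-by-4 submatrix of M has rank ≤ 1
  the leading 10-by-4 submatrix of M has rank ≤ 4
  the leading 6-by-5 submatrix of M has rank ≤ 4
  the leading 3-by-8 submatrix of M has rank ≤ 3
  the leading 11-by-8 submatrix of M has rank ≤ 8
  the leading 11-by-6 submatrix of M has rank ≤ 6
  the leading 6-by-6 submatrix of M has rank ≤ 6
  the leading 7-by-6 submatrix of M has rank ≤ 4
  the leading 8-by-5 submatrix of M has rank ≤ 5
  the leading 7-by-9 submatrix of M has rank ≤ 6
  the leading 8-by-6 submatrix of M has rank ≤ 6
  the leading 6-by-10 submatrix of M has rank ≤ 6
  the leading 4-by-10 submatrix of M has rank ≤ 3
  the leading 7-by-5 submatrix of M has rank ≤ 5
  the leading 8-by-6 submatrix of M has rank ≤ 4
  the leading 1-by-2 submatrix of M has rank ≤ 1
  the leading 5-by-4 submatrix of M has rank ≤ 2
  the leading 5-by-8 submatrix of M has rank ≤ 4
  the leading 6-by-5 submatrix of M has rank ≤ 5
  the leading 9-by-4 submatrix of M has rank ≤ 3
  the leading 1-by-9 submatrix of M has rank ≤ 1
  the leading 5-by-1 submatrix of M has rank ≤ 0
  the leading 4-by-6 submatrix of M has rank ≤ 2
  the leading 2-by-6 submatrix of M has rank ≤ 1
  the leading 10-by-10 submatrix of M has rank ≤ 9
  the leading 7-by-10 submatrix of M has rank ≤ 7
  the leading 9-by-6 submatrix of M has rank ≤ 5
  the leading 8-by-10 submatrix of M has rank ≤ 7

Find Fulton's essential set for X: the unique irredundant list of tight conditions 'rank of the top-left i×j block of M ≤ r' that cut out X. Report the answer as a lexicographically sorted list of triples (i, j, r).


Recovering R(i,j) via the rank-extension bound from the 35 conditions:

  0 1 1 1 1 1 1 1 1 1 1
  0 1 1 1 1 1 2 2 2 2 2
  0 1 2 2 2 2 3 3 3 3 3
  0 1 2 2 2 2 3 3 3 3 4
  0 1 2 2 3 3 4 4 4 4 5
  1 2 3 3 4 4 5 5 5 5 6
  1 2 3 3 4 4 5 6 6 6 7
  1 2 3 3 4 4 5 6 7 7 8
  1 2 3 3 4 5 6 7 8 8 9
  1 2 3 4 5 6 7 8 9 9 10
  1 2 3 4 5 6 7 8 9 10 11

reading off 1-entries of Δ²R: w = (2, 7, 3, 11, 5, 1, 8, 9, 6, 4, 10).

Fulton essential set (7 of the 21 Rothe cells):

[(2, 6, 1), (4, 6, 2), (4, 10, 3), (5, 1, 0), (5, 4, 2), (8, 6, 4), (9, 4, 3)]


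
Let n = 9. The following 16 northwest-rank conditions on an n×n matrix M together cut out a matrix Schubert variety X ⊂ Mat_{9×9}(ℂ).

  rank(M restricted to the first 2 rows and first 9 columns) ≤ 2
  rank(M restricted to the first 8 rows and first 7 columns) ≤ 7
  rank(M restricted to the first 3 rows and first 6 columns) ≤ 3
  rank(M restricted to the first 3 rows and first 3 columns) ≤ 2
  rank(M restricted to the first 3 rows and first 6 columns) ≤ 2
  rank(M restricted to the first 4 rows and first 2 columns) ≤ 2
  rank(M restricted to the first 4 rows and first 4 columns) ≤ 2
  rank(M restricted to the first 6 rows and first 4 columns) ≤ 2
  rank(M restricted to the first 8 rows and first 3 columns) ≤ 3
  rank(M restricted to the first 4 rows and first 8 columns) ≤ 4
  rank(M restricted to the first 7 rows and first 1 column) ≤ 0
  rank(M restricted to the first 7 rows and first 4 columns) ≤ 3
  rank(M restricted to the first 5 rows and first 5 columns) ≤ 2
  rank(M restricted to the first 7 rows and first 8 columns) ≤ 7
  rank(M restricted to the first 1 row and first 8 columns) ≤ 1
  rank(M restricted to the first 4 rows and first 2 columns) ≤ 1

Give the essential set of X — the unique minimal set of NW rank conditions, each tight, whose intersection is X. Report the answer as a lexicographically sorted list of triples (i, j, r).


Recovering R(i,j) via the rank-extension bound from the 16 conditions:

  i=1: 0, 1, 1, 1, 1, 1, 1, 1, 1
  i=2: 0, 1, 2, 2, 2, 2, 2, 2, 2
  i=3: 0, 1, 2, 2, 2, 2, 3, 3, 3
  i=4: 0, 1, 2, 2, 2, 3, 4, 4, 4
  i=5: 0, 1, 2, 2, 2, 3, 4, 5, 5
  i=6: 0, 1, 2, 2, 3, 4, 5, 6, 6
  i=7: 0, 1, 2, 3, 4, 5, 6, 7, 7
  i=8: 1, 2, 3, 4, 5, 6, 7, 8, 8
  i=9: 1, 2, 3, 4, 5, 6, 7, 8, 9

hence w(1..9) = (2, 3, 7, 6, 8, 5, 4, 1, 9).

D(w) has 15 cells with 4 SE-corners; essential set:

[(3, 6, 2), (5, 5, 2), (6, 4, 2), (7, 1, 0)]
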